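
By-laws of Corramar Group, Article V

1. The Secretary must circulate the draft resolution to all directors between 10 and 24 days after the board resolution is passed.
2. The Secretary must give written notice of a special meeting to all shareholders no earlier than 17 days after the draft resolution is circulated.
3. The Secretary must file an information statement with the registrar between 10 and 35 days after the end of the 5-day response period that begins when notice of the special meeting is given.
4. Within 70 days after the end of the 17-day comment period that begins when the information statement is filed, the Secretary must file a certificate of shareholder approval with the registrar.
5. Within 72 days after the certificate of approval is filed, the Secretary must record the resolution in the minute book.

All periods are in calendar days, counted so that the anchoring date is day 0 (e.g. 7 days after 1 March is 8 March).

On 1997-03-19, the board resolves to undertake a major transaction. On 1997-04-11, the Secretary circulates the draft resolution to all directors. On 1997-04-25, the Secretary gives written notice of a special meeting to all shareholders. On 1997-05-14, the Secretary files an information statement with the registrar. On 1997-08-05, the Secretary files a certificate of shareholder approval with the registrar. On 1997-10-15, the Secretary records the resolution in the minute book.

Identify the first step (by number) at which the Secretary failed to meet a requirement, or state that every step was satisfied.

(1) the permitted window runs from 1997-03-19 + 10 = 1997-03-29 to 1997-03-19 + 24 = 1997-04-12; 1997-04-11 falls inside that range.
(2) permitted from 1997-04-11 + 17 days = 1997-04-28 onward; done 1997-04-25 — 3 days too early.

Step 2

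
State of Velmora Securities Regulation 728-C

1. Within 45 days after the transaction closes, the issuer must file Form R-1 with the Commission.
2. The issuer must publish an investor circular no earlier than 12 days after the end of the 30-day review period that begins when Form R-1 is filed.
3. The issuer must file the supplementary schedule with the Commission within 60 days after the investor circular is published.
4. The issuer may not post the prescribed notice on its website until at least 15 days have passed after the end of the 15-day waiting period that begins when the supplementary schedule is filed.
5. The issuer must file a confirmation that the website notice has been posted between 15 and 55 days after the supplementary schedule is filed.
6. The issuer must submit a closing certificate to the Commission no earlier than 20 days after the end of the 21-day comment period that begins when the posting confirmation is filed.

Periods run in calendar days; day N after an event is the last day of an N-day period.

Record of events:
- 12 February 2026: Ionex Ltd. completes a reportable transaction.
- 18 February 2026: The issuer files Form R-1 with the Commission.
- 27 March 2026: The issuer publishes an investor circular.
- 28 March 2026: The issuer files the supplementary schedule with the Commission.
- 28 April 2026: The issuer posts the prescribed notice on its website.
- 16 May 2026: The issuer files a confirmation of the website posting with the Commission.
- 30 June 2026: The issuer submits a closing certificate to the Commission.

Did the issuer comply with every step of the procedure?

No

(1) due by 12 February 2026 + 45 days = 29 March 2026; 18 February 2026 is within that limit.
(2) permitted from 20 March 2026 + 12 days = 1 April 2026 onward; acted on 27 March 2026, 5 days prematurely.
The analysis stops there.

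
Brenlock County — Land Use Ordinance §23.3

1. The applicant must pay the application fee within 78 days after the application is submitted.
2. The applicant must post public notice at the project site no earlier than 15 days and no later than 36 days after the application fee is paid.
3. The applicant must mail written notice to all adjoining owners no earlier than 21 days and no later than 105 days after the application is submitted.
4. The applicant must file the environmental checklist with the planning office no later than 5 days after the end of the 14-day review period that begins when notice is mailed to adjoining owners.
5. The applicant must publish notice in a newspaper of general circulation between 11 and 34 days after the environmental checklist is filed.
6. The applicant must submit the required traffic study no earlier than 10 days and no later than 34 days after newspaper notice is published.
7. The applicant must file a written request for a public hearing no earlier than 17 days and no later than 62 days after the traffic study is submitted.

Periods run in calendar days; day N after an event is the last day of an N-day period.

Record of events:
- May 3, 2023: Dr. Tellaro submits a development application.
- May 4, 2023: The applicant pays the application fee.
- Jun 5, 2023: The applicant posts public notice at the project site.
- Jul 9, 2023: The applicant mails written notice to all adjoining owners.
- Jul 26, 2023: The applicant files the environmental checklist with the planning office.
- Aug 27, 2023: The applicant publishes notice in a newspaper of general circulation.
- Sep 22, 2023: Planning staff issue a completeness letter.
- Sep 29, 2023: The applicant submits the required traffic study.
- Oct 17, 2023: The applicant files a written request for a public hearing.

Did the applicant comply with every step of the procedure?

(1) due by May 3, 2023 + 78 days = Jul 20, 2023; done May 4, 2023 — timely.
(2) the permitted window runs from May 4, 2023 + 15 = May 19, 2023 to May 4, 2023 + 36 = Jun 9, 2023; done Jun 5, 2023 — within the window.
(3) the permitted window runs from May 3, 2023 + 21 = May 24, 2023 to May 3, 2023 + 105 = Aug 16, 2023; Jul 9, 2023 falls inside that range.
(4) due by Jul 23, 2023 + 5 days = Jul 28, 2023; completed Jul 26, 2023, before the deadline.
(5) the permitted window runs from Jul 26, 2023 + 11 = Aug 6, 2023 to Jul 26, 2023 + 34 = Aug 29, 2023; done Aug 27, 2023, which is between those dates.
(6) the permitted window runs from Aug 27, 2023 + 10 = Sep 6, 2023 to Aug 27, 2023 + 34 = Sep 30, 2023; done Sep 29, 2023 — within the window.
(7) the permitted window runs from Sep 29, 2023 + 17 = Oct 16, 2023 to Sep 29, 2023 + 62 = Nov 30, 2023; Oct 17, 2023 falls inside that range.

Yes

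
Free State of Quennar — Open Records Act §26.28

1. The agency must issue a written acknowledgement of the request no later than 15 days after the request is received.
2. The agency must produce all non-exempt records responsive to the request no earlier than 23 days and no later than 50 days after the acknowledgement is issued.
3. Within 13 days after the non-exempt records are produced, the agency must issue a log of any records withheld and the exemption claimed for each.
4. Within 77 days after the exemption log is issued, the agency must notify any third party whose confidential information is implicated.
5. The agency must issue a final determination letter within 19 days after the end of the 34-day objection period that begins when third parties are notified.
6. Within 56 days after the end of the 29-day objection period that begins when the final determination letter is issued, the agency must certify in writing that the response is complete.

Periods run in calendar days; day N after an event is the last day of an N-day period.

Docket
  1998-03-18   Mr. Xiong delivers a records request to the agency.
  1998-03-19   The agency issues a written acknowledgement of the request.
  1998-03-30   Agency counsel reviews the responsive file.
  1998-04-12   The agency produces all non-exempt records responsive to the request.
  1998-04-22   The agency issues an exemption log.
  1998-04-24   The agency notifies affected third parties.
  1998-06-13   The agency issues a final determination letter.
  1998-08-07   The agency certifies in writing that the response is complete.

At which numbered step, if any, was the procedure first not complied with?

Step 1 — counting 15 days from 1998-03-18 (when the request is received) gives a deadline of 1998-04-02; 1998-03-19 is within that limit.
Step 2 — 23 and 50 days from 1998-03-19 (when the acknowledgement is issued) are 1998-04-11 and 1998-05-08 respectively; 1998-04-12 falls inside that range.
Step 3 — counting 13 days from 1998-04-12 (when the non-exempt records are produced) gives a deadline of 1998-04-25; 1998-04-22 is within that limit.
Step 4 — counting 77 days from 1998-04-22 (when the exemption log is issued) gives a deadline of 1998-07-08; done 1998-04-24 — timely.
Step 5 — counting 19 days from 1998-05-28 (end of the 34-day objection period, which began when third parties are notified on 1998-04-24) gives a deadline of 1998-06-16; 1998-06-13 is within that limit.
Step 6 — counting 56 days from 1998-07-12 (end of the 29-day objection period, which began when the final determination letter is issued on 1998-06-13) gives a deadline of 1998-09-06; done 1998-08-07 — timely.

None — every step was satisfied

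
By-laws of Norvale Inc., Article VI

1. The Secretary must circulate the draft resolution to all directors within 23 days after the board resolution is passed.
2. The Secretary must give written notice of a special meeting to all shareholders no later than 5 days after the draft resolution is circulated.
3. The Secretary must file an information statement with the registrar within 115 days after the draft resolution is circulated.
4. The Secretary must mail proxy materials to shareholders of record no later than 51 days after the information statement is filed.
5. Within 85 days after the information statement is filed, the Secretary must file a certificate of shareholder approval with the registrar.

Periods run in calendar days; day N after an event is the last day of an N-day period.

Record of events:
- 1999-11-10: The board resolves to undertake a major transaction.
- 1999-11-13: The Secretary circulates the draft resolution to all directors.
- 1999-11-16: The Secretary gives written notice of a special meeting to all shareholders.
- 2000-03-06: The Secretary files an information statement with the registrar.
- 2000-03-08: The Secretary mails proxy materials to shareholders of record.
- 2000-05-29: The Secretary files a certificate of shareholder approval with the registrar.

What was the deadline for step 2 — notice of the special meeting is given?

1999-11-18

Step 2 runs from 1999-11-13, when the draft resolution is circulated. 5 days after 1999-11-13 is 1999-11-18.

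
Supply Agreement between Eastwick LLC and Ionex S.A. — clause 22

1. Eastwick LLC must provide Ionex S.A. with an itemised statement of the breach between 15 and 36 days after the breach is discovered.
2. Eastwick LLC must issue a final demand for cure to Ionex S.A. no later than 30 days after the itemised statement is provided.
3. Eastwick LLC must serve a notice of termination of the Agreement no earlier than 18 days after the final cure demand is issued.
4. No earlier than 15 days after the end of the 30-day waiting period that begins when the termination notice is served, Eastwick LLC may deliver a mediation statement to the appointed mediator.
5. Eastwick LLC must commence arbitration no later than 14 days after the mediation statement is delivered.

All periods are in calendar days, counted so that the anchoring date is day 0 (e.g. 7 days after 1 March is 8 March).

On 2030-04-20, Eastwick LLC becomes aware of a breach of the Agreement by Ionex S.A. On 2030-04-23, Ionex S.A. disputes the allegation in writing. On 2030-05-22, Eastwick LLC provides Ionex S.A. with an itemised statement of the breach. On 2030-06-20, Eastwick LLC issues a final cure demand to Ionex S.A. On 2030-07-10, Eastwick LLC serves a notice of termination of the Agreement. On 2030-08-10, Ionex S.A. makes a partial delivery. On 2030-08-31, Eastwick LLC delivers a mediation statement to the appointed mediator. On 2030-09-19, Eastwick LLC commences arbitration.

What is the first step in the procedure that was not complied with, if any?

Step 5

Step 1: the window is 15–36 days after 2030-04-20 (when the breach is discovered), so 2030-05-05 through 2030-05-26; done 2030-05-22, which is between those dates.
Step 2: 30 days after 2030-05-22 (when the itemised statement is provided) is 2030-06-21; 2030-06-20 is within that limit.
Step 3: the earliest permitted date is 18 days after 2030-06-20 (when the final cure demand is issued), i.e. 2030-07-08; done 2030-07-10 — permitted.
Step 4: the earliest permitted date is 15 days after 2030-08-09 (end of the 30-day waiting period, which began when the termination notice is served on 2030-07-10), i.e. 2030-08-24; done 2030-08-31 — permitted.
Step 5: 14 days after 2030-08-31 (when the mediation statement is delivered) is 2030-09-14; done 2030-09-19 — 5 days late.
That is the first point of non-compliance.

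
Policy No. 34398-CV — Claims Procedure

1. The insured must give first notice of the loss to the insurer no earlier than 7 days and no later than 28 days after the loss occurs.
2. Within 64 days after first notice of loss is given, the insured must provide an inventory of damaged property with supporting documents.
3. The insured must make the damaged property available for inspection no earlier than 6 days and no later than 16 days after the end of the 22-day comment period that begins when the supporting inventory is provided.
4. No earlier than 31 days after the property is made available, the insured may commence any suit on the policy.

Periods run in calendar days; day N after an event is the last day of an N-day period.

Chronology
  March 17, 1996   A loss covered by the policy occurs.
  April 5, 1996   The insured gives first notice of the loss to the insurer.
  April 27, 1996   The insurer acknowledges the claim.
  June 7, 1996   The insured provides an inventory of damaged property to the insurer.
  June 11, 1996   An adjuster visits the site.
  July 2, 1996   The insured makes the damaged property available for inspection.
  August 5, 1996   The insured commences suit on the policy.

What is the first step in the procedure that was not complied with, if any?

(1) the permitted window runs from March 17, 1996 + 7 = March 24, 1996 to March 17, 1996 + 28 = April 14, 1996; done April 5, 1996, which is between those dates.
(2) due by April 5, 1996 + 64 days = June 8, 1996; June 7, 1996 is within that limit.
(3) the permitted window runs from June 29, 1996 + 6 = July 5, 1996 to June 29, 1996 + 16 = July 15, 1996; done July 2, 1996 — 3 days before the window opened.
Later steps need not be reached.

Step 3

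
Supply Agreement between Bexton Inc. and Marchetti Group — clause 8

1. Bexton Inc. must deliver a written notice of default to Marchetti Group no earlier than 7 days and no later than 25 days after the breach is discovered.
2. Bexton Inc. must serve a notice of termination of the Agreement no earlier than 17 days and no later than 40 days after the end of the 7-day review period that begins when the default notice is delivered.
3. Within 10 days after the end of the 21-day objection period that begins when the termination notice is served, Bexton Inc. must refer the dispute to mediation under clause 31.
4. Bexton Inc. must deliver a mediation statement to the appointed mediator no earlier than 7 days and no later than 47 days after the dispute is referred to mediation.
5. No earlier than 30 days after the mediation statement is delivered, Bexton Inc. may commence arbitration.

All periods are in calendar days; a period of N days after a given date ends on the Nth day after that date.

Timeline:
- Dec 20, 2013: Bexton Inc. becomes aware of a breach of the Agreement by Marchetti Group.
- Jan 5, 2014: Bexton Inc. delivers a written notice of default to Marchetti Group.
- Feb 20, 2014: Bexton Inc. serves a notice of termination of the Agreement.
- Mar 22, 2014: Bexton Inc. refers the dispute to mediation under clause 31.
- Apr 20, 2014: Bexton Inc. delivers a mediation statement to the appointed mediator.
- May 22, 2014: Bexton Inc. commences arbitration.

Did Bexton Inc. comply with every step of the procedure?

Yes

Step 1: the window is 7–25 days after Dec 20, 2013 (when the breach is discovered), so Dec 27, 2013 through Jan 14, 2014; done Jan 5, 2014, which is between those dates.
Step 2: the window is 17–40 days after Jan 12, 2014 (end of the 7-day review period, which began when the default notice is delivered on Jan 5, 2014), so Jan 29, 2014 through Feb 21, 2014; done Feb 20, 2014 — within the window.
Step 3: 10 days after Mar 13, 2014 (end of the 21-day objection period, which began when the termination notice is served on Feb 20, 2014) is Mar 23, 2014; done Mar 22, 2014 — timely.
Step 4: the window is 7–47 days after Mar 22, 2014 (when the dispute is referred to mediation), so Mar 29, 2014 through May 8, 2014; Apr 20, 2014 falls inside that range.
Step 5: the earliest permitted date is 30 days after Apr 20, 2014 (when the mediation statement is delivered), i.e. May 20, 2014; done May 22, 2014, after the minimum wait.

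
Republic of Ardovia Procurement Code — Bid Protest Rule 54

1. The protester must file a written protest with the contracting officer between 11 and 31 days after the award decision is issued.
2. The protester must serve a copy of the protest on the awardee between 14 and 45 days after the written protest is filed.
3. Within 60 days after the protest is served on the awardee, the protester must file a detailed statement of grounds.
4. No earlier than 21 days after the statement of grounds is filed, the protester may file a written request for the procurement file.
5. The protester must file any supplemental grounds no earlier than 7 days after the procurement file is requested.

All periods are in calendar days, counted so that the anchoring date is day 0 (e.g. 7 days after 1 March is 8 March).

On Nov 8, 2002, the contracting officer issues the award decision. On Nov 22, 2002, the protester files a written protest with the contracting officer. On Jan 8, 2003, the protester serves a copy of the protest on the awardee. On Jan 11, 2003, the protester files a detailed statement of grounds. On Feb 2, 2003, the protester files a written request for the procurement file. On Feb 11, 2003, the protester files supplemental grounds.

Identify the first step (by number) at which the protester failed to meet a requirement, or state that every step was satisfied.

Step 2

Step 1 — 11 and 31 days from Nov 8, 2002 (when the award decision is issued) are Nov 19, 2002 and Dec 9, 2002 respectively; Nov 22, 2002 falls inside that range.
Step 2 — 14 and 45 days from Nov 22, 2002 (when the written protest is filed) are Dec 6, 2002 and Jan 6, 2003 respectively; done Jan 8, 2003 — 2 days after the window closed.
That is the first point of non-compliance.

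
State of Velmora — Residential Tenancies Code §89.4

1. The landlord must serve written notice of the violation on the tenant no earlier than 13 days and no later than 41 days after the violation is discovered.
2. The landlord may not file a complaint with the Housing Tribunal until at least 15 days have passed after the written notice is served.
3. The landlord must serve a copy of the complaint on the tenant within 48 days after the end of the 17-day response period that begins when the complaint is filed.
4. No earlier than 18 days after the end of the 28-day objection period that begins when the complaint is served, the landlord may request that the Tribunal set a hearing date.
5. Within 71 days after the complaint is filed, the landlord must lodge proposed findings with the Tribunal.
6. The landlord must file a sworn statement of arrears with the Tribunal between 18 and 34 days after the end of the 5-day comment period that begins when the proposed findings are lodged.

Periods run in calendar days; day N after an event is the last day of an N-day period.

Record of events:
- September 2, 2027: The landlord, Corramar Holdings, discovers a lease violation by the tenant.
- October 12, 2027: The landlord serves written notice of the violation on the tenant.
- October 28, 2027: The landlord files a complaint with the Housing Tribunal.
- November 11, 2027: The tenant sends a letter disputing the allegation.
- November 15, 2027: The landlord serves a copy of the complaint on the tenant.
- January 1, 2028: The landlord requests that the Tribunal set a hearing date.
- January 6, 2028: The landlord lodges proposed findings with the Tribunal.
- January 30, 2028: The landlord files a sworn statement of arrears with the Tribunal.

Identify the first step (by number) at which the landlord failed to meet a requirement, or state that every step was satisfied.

Step 1 — 13 and 41 days from September 2, 2027 (when the violation is discovered) are September 15, 2027 and October 13, 2027 respectively; done October 12, 2027 — within the window.
Step 2 — must wait 15 days from October 12, 2027 (when the written notice is served), so not before October 27, 2027; October 28, 2027 is on or after that date.
Step 3 — counting 48 days from November 14, 2027 (end of the 17-day response period, which began when the complaint is filed on October 28, 2027) gives a deadline of January 1, 2028; done November 15, 2027 — timely.
Step 4 — must wait 18 days from December 13, 2027 (end of the 28-day objection period, which began when the complaint is served on November 15, 2027), so not before December 31, 2027; January 1, 2028 is on or after that date.
Step 5 — counting 71 days from October 28, 2027 (when the complaint is filed) gives a deadline of January 7, 2028; January 6, 2028 is within that limit.
Step 6 — 18 and 34 days from January 11, 2028 (end of the 5-day comment period, which began when the proposed findings are lodged on January 6, 2028) are January 29, 2028 and February 14, 2028 respectively; done January 30, 2028, which is between those dates.

None — every step was satisfied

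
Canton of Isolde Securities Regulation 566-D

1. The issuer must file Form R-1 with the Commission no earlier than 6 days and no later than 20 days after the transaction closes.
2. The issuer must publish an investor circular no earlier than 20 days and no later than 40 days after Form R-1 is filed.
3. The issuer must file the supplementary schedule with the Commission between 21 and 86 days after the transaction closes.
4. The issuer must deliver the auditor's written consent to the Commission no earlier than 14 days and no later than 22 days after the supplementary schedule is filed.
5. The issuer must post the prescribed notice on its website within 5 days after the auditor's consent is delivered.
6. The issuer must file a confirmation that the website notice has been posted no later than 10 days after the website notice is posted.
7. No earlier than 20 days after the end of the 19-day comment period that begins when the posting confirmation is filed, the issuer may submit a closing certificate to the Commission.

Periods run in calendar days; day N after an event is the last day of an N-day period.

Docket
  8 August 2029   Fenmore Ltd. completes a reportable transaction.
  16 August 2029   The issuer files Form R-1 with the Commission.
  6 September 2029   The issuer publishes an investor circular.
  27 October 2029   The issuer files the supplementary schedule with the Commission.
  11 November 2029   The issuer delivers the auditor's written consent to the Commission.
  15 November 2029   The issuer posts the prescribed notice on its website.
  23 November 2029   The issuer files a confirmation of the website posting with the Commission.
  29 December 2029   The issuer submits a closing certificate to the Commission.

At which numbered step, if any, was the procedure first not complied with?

Step 7

Step 1 — 6 and 20 days from 8 August 2029 (when the transaction closes) are 14 August 2029 and 28 August 2029 respectively; 16 August 2029 falls inside that range.
Step 2 — 20 and 40 days from 16 August 2029 (when Form R-1 is filed) are 5 September 2029 and 25 September 2029 respectively; done 6 September 2029, which is between those dates.
Step 3 — 21 and 86 days from 8 August 2029 (when the transaction closes) are 29 August 2029 and 2 November 2029 respectively; done 27 October 2029, which is between those dates.
Step 4 — 14 and 22 days from 27 October 2029 (when the supplementary schedule is filed) are 10 November 2029 and 18 November 2029 respectively; done 11 November 2029, which is between those dates.
Step 5 — counting 5 days from 11 November 2029 (when the auditor's consent is delivered) gives a deadline of 16 November 2029; done 15 November 2029 — timely.
Step 6 — counting 10 days from 15 November 2029 (when the website notice is posted) gives a deadline of 25 November 2029; 23 November 2029 is within that limit.
Step 7 — must wait 20 days from 12 December 2029 (end of the 19-day comment period, which began when the posting confirmation is filed on 23 November 2029), so not before 1 January 2030; 29 December 2029 is 3 days before the earliest permitted date.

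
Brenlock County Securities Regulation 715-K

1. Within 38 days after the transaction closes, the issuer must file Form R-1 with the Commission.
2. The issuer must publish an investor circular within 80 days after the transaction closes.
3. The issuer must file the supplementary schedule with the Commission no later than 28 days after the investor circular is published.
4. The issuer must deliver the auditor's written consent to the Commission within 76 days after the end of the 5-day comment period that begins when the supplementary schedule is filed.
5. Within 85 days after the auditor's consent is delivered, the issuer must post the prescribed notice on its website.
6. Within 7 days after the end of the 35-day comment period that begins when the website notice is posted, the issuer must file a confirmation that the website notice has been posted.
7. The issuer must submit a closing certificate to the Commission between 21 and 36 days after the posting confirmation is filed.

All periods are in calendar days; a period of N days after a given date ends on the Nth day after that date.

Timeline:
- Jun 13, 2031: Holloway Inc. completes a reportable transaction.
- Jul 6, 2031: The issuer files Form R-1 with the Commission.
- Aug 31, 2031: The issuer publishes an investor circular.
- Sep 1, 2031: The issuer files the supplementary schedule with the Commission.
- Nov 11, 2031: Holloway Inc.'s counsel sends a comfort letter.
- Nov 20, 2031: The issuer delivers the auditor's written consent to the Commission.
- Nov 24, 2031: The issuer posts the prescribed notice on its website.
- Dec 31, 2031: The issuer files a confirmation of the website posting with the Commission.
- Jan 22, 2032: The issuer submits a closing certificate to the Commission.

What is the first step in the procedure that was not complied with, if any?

(1) due by Jun 13, 2031 + 38 days = Jul 21, 2031; Jul 6, 2031 is within that limit.
(2) due by Jun 13, 2031 + 80 days = Sep 1, 2031; completed Aug 31, 2031, before the deadline.
(3) due by Aug 31, 2031 + 28 days = Sep 28, 2031; done Sep 1, 2031 — timely.
(4) due by Sep 6, 2031 + 76 days = Nov 21, 2031; Nov 20, 2031 is within that limit.
(5) due by Nov 20, 2031 + 85 days = Feb 13, 2032; completed Nov 24, 2031, before the deadline.
(6) due by Dec 29, 2031 + 7 days = Jan 5, 2032; Dec 31, 2031 is within that limit.
(7) the permitted window runs from Dec 31, 2031 + 21 = Jan 21, 2032 to Dec 31, 2031 + 36 = Feb 5, 2032; done Jan 22, 2032 — within the window.

None — every step was satisfied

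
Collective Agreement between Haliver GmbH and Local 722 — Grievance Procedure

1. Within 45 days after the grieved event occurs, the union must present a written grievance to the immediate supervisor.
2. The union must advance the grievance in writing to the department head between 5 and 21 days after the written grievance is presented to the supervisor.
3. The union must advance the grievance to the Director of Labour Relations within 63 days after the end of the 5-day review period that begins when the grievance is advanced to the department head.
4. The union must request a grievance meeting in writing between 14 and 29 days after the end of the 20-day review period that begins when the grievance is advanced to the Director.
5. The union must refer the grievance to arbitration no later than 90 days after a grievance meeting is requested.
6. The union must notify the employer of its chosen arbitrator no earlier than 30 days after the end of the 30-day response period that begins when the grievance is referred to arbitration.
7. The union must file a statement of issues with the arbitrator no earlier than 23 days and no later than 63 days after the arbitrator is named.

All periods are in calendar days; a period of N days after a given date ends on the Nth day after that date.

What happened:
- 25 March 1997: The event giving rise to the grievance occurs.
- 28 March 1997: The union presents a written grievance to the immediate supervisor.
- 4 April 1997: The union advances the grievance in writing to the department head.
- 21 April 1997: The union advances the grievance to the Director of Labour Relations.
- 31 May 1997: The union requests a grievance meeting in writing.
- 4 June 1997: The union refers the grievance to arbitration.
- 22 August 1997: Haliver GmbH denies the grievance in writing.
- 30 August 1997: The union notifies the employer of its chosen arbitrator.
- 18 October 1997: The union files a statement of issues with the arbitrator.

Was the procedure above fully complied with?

Yes

(1) due by 25 March 1997 + 45 days = 9 May 1997; done 28 March 1997 — timely.
(2) the permitted window runs from 28 March 1997 + 5 = 2 April 1997 to 28 March 1997 + 21 = 18 April 1997; done 4 April 1997, which is between those dates.
(3) due by 9 April 1997 + 63 days = 11 June 1997; completed 21 April 1997, before the deadline.
(4) the permitted window runs from 11 May 1997 + 14 = 25 May 1997 to 11 May 1997 + 29 = 9 June 1997; done 31 May 1997 — within the window.
(5) due by 31 May 1997 + 90 days = 29 August 1997; completed 4 June 1997, before the deadline.
(6) permitted from 4 July 1997 + 30 days = 3 August 1997 onward; done 30 August 1997, after the minimum wait.
(7) the permitted window runs from 30 August 1997 + 23 = 22 September 1997 to 30 August 1997 + 63 = 1 November 1997; done 18 October 1997 — within the window.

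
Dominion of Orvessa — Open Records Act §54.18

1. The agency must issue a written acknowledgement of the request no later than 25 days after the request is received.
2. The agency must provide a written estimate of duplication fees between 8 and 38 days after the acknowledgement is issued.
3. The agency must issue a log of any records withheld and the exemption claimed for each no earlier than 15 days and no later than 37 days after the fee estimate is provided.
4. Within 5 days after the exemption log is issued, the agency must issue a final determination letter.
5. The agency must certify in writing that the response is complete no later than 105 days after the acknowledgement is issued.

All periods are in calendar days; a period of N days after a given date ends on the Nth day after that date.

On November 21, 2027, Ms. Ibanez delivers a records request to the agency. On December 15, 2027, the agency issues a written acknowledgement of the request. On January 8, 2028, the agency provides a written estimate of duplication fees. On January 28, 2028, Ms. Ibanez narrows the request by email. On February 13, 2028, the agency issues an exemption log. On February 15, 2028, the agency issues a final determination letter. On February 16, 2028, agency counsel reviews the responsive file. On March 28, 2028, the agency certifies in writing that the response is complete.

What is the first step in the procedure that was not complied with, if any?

Step 1 — counting 25 days from November 21, 2027 (when the request is received) gives a deadline of December 16, 2027; completed December 15, 2027, before the deadline.
Step 2 — 8 and 38 days from December 15, 2027 (when the acknowledgement is issued) are December 23, 2027 and January 22, 2028 respectively; done January 8, 2028 — within the window.
Step 3 — 15 and 37 days from January 8, 2028 (when the fee estimate is provided) are January 23, 2028 and February 14, 2028 respectively; February 13, 2028 falls inside that range.
Step 4 — counting 5 days from February 13, 2028 (when the exemption log is issued) gives a deadline of February 18, 2028; February 15, 2028 is within that limit.
Step 5 — counting 105 days from December 15, 2027 (when the acknowledgement is issued) gives a deadline of March 29, 2028; done March 28, 2028 — timely.

None — every step was satisfied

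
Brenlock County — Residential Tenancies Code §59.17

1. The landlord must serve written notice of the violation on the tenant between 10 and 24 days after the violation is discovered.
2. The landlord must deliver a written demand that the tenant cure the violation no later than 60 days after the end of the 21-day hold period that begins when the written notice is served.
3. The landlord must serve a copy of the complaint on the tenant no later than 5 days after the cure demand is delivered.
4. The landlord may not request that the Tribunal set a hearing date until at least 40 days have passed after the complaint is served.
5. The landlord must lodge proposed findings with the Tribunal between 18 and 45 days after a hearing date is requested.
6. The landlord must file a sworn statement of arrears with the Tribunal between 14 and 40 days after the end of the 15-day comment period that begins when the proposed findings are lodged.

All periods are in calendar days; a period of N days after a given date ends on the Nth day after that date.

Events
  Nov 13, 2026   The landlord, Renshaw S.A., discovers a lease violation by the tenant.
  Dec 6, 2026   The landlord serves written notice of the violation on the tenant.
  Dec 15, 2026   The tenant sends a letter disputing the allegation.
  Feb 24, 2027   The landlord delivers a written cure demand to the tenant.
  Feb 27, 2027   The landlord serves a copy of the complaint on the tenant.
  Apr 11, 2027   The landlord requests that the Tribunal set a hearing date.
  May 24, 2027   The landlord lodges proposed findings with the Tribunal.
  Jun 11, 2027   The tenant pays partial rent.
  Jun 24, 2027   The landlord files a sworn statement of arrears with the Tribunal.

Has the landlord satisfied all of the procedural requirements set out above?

Step 1: the window is 10–24 days after Nov 13, 2026 (when the violation is discovered), so Nov 23, 2026 through Dec 7, 2026; Dec 6, 2026 falls inside that range.
Step 2: 60 days after Dec 27, 2026 (end of the 21-day hold period, which began when the written notice is served on Dec 6, 2026) is Feb 25, 2027; completed Feb 24, 2027, before the deadline.
Step 3: 5 days after Feb 24, 2027 (when the cure demand is delivered) is Mar 1, 2027; Feb 27, 2027 is within that limit.
Step 4: the earliest permitted date is 40 days after Feb 27, 2027 (when the complaint is served), i.e. Apr 8, 2027; Apr 11, 2027 is on or after that date.
Step 5: the window is 18–45 days after Apr 11, 2027 (when a hearing date is requested), so Apr 29, 2027 through May 26, 2027; May 24, 2027 falls inside that range.
Step 6: the window is 14–40 days after Jun 8, 2027 (end of the 15-day comment period, which began when the proposed findings are lodged on May 24, 2027), so Jun 22, 2027 through Jul 18, 2027; done Jun 24, 2027 — within the window.

Yes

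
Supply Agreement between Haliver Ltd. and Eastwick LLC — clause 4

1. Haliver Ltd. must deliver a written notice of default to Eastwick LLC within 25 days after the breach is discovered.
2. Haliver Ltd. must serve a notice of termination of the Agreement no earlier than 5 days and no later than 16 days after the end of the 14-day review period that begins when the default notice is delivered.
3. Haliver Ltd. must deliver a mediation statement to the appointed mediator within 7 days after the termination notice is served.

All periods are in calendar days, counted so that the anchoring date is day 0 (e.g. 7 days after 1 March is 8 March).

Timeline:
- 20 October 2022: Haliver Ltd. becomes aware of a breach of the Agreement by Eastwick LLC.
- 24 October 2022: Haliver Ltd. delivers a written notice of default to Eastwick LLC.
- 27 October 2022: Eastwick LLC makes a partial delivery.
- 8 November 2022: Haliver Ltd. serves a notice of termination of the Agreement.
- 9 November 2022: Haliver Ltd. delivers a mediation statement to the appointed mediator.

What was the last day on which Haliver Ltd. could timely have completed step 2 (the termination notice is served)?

23 November 2022

The default notice is delivered on 24 October 2022; the 14-day review period therefore ends 7 November 2022, and step 2 runs from that date. The window is 5–16 days after 7 November 2022; it closes on 23 November 2022.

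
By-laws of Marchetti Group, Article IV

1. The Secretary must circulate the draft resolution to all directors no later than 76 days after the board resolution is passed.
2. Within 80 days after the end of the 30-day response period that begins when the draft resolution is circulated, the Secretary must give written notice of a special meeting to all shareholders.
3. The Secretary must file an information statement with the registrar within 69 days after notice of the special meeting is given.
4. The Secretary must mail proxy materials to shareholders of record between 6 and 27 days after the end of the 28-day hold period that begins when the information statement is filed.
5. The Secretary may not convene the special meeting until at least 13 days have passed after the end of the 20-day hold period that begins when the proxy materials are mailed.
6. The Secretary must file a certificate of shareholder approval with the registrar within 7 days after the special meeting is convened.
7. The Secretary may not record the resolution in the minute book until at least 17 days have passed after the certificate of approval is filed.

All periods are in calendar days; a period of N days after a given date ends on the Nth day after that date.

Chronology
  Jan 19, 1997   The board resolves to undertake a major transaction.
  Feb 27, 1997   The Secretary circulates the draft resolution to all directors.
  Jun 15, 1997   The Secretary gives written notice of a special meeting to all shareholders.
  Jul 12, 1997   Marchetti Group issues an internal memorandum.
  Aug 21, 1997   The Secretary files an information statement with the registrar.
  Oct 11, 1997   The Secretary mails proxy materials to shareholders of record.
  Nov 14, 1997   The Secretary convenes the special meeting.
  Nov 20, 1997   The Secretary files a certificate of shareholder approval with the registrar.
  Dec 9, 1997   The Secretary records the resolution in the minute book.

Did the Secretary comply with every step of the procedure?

Step 1 — counting 76 days from Jan 19, 1997 (when the board resolution is passed) gives a deadline of Apr 5, 1997; Feb 27, 1997 is within that limit.
Step 2 — counting 80 days from Mar 29, 1997 (end of the 30-day response period, which began when the draft resolution is circulated on Feb 27, 1997) gives a deadline of Jun 17, 1997; Jun 15, 1997 is within that limit.
Step 3 — counting 69 days from Jun 15, 1997 (when notice of the special meeting is given) gives a deadline of Aug 23, 1997; done Aug 21, 1997 — timely.
Step 4 — 6 and 27 days from Sep 18, 1997 (end of the 28-day hold period, which began when the information statement is filed on Aug 21, 1997) are Sep 24, 1997 and Oct 15, 1997 respectively; done Oct 11, 1997 — within the window.
Step 5 — must wait 13 days from Oct 31, 1997 (end of the 20-day hold period, which began when the proxy materials are mailed on Oct 11, 1997), so not before Nov 13, 1997; done Nov 14, 1997 — permitted.
Step 6 — counting 7 days from Nov 14, 1997 (when the special meeting is convened) gives a deadline of Nov 21, 1997; completed Nov 20, 1997, before the deadline.
Step 7 — must wait 17 days from Nov 20, 1997 (when the certificate of approval is filed), so not before Dec 7, 1997; Dec 9, 1997 is on or after that date.

Yes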